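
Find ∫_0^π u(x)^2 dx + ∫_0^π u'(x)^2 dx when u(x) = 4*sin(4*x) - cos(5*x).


||u||_{H^1(0,π)}^2 = 1664/9 + 149*π

u'(x) = 5*sin(5*x) + 16*cos(4*x).
Expand u² and (u')² and integrate term by term on (0, π), using: for integers n ≥ 1, ∫_0^π sin²(nx) dx = ∫_0^π cos²(nx) dx = π/2; for n ≠ n', ∫_0^π sin(nx)sin(n'x) dx = ∫_0^π cos(nx)cos(n'x) dx = 0; and by product-to-sum, ∫_0^π sin(nx)cos(n'x) dx = ½∫_0^π [sin((n+n')x) + sin((n−n')x)] dx, which is 0 when n+n' is even and 2n/(n²−n'²) when n+n' is odd (it need not vanish on (0, π)).
  u² squared terms: (-1)²·∫cos(5x)² dx = 1·π/2 = π/2;  (4)²·∫sin(4x)² dx = 16·π/2 = 8*π.
  u² cross terms: 2·(-1)·(4)·∫cos(5x)·sin(4x) dx = -8·(-8/9) = 64/9.
  So ∫_0^π u² dx = π/2 + 8*π + 64/9 = 64/9 + 17*π/2.
  (u')² squared terms: (5)²·∫sin(5x)² dx = 25·π/2 = 25*π/2;  (16)²·∫cos(4x)² dx = 256·π/2 = 128*π.
  (u')² cross terms: 2·(5)·(16)·∫sin(5x)·cos(4x) dx = 160·(10/9) = 1600/9.
  So ∫_0^π (u')² dx = 25*π/2 + 128*π + 1600/9 = 1600/9 + 281*π/2.
||u||_{H^1}^2 = (64/9 + 17*π/2) + (1600/9 + 281*π/2) = 1664/9 + 149*π.


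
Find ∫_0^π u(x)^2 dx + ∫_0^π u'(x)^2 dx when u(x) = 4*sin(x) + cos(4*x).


||u||_{H^1(0,π)}^2 = -272/15 + 49*π/2

u'(x) = -4*sin(4*x) + 4*cos(x).
Expand u² and (u')² and integrate term by term on (0, π), using: for integers n ≥ 1, ∫_0^π sin²(nx) dx = ∫_0^π cos²(nx) dx = π/2; for n ≠ n', ∫_0^π sin(nx)sin(n'x) dx = ∫_0^π cos(nx)cos(n'x) dx = 0; and by product-to-sum, ∫_0^π sin(nx)cos(n'x) dx = ½∫_0^π [sin((n+n')x) + sin((n−n')x)] dx, which is 0 when n+n' is even and 2n/(n²−n'²) when n+n' is odd (it need not vanish on (0, π)).
  u² squared terms: (4)²·∫sin(x)² dx = 16·π/2 = 8*π;  (1)²·∫cos(4x)² dx = 1·π/2 = π/2.
  u² cross terms: 2·(4)·(1)·∫sin(x)·cos(4x) dx = 8·(-2/15) = -16/15.
  So ∫_0^π u² dx = 8*π + π/2 − 16/15 = -16/15 + 17*π/2.
  (u')² squared terms: (-4)²·∫sin(4x)² dx = 16·π/2 = 8*π;  (4)²·∫cos(x)² dx = 16·π/2 = 8*π.
  (u')² cross terms: 2·(-4)·(4)·∫sin(4x)·cos(x) dx = -32·(8/15) = -256/15.
  So ∫_0^π (u')² dx = 8*π + 8*π − 256/15 = -256/15 + 16*π.
||u||_{H^1}^2 = (-16/15 + 17*π/2) + (-256/15 + 16*π) = -272/15 + 49*π/2.


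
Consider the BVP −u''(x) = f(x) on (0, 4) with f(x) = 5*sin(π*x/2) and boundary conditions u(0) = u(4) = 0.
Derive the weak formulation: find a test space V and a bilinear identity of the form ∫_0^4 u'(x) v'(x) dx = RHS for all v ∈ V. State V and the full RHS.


V = H^1_0(0, 4) (so v(0) = v(4) = 0); weak form: ∫_0^4 u'v' dx = ∫_0^4 (5*sin(π*x/2)) v dx for all v ∈ V.

Multiply both sides by a test function v and integrate from 0 to 4:
  ∫_0^4 −u''(x) v(x) dx = ∫_0^4 f(x) v(x) dx.
Integrate the LHS by parts once:
  ∫_0^4 −u'' v dx = −[u'(x) v(x)]_0^4 + ∫_0^4 u'(x) v'(x) dx.
Thus ∫_0^4 u'(x) v'(x) dx = ∫_0^4 f(x) v(x) dx + [u'(x) v(x)]_0^4.
Choose V so that boundary terms are either known or forced to vanish.
u is Dirichlet: u(0) = u(4) = 0. Let V = H^1_0(0, 4); then v(0) = v(4) = 0, and [u' v]_0^4 = 0.
Weak formulation: find u (satisfying any essential BC) such that ∫_0^4 u'(x) v'(x) dx = ∫_0^4 f v dx for all v ∈ V.
Substituting f(x) = 5*sin(π*x/2), the right-hand side is ∫_0^4 (5*sin(π*x/2)) v dx.


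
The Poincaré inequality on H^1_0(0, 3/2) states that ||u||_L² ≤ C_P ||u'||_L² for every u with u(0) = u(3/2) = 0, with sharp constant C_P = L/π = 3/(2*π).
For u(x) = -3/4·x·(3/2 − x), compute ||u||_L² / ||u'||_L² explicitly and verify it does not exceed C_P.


||u||_L² / ||u'||_L² = 3*sqrt(10)/20 < C_P = 3/(2*π).

u(x) = -3/4·x·(3/2 − x), so u'(x) = 3*x/2 - 9/8.
u(x) = -3/4·x·(3/2 − x) vanishes at x = 0 and x = 3/2, so u ∈ H^1_0(0, 3/2). Differentiate via the product rule and integrate the resulting polynomials term by term.
  ∫_0^3/2 u² dx = ∫_0^3/2 (9*x^4/16 - 27*x^3/16 + 81*x^2/64) dx. Term by term:
    ∫_0^3/2 9*x^4/16 dx = 2187/2560;  ∫_0^3/2 -27*x^3/16 dx = -2187/1024;  ∫_0^3/2 81*x^2/64 dx = 729/512.
  Sum: 2187/2560 − 2187/1024 + 729/512 = 729/5120.
  ∫_0^3/2 (u')² dx = ∫_0^3/2 (9*x^2/4 - 27*x/8 + 81/64) dx. Term by term:
    ∫_0^3/2 9*x^2/4 dx = 81/32;  ∫_0^3/2 -27*x/8 dx = -243/64;  ∫_0^3/2 81/64 dx = 243/128.
  Sum: 81/32 − 243/64 + 243/128 = 81/128.
∫_0^3/2 u² dx = 729/5120, so ||u||_L² = 27*sqrt(5)/160.
∫_0^3/2 (u')² dx = 81/128, so ||u'||_L² = 9*sqrt(2)/16.
Ratio ||u||_L² / ||u'||_L² = 3*sqrt(10)/20.
Sharp Poincaré constant on H^1_0(0, 3/2) is C_P = L/π = 3/(2*π), achieved by sin(2*π/3·x).
A polynomial bump cannot attain the sharp Poincaré constant (only the first sine eigenfunction does), so the ratio is strictly less than C_P, consistent with ||u||_L² ≤ C_P ||u'||_L².


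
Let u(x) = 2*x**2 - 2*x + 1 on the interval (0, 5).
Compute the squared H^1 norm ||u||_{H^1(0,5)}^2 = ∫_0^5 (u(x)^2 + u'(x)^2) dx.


||u||_{H^1}^2 = 2025

The H^1 norm (squared) on an interval (0, L) is
  ||u||_{H^1}^2 = ∫_0^L u(x)^2 dx + ∫_0^L u'(x)^2 dx.
Compute u'(x) = 4*x - 2.
Then u(x)^2 = 4*x**4 - 8*x**3 + 8*x**2 - 4*x + 1 and u'(x)^2 = 16*x**2 - 16*x + 4.
Integrate each monomial from 0 to 5 using ∫_0^5 c·x^n dx = c·5^(n+1)/(n+1):
  ∫_0^5 u(x)^2 dx = ∫_0^5 (4*x^4 - 8*x^3 + 8*x^2 - 4*x + 1) dx. Term by term:
    ∫_0^5 4*x^4 dx = 2500;  ∫_0^5 -8*x^3 dx = -1250;  ∫_0^5 8*x^2 dx = 1000/3;
    ∫_0^5 -4*x dx = -50;  ∫_0^5 1 dx = 5.
  Sum: 2500 − 1250 + 1000/3 − 50 + 5 = 4615/3.
  ∫_0^5 u'(x)^2 dx = ∫_0^5 (16*x^2 - 16*x + 4) dx. Term by term:
    ∫_0^5 16*x^2 dx = 2000/3;  ∫_0^5 -16*x dx = -200;  ∫_0^5 4 dx = 20.
  Sum: 2000/3 − 200 + 20 = 1460/3.
Adding: ||u||_{H^1}^2 = 4615/3 + 1460/3 = 2025.


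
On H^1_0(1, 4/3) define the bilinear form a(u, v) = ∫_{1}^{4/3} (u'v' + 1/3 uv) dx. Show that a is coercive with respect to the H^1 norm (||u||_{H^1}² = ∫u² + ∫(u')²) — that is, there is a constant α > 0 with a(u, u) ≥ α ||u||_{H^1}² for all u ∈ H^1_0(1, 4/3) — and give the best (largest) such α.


α = (1 + 27*π^2)/(3*(1 + 9*π^2))

Coercivity of a(·,·) on H^1_0(1, 4/3) means a(u, u) ≥ α ||u||_{H^1}² for every u ∈ H^1_0.
The interval has length L = 1/3, and Poincaré/coercivity depend only on L. Here a(u, u) = ∫(u')² + (1/3)·∫u².
Here 0 < c = 1/3 < 1. The condition a(u,u) ≥ α||u||_{H^1}² reads (1−α)∫(u')² ≥ (α−c)∫u². Any admissible α is ≤ 1 (rapidly oscillating u have ∫u²/∫(u')² → 0), and α = 1 would force 0 ≥ (1−c)∫u², impossible since c < 1; so 1−α > 0. By the sharp Poincaré inequality on H^1_0 of an interval of length L, ∫(u')² ≥ (π/L)²∫u² with equality for the first sine mode sin(π(x−x₀)/L) (x₀ the left endpoint), so the inequality holds for all u iff (1−α)(π/L)² ≥ α − c, i.e. α ≤ ((π/L)² + c)/((π/L)² + 1) = (1 + c(L/π)²)/(1 + (L/π)²). With (π/L)² = 9*π^2 and c = 1/3, the largest admissible constant is α = ((π/L)² + c)/((π/L)² + 1).
Simplifying, α = (1 + 27*π^2)/(3*(1 + 9*π^2)).


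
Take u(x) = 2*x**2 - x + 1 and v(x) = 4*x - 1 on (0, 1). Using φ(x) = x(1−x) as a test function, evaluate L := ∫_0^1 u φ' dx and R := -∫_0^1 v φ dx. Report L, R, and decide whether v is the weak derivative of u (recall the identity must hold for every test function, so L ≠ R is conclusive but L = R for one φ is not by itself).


LHS = -1/6, RHS = -1/6. Yes, v = u' weakly.

u(x) = 2*x**2 - x + 1, classical derivative u'(x) = 4*x - 1.
φ(x) = x(1−x), so φ'(x) = 1 - 2*x.
Note φ(0) = φ(1) = 0, so the boundary term u·φ vanishes.
LHS = ∫_0^1 u(x) φ'(x) dx = ∫_0^1 (-4*x^3 + 4*x^2 - 3*x + 1) dx. Term by term:
  ∫_0^1 -4*x^3 dx = -1;  ∫_0^1 4*x^2 dx = 4/3;  ∫_0^1 -3*x dx = -3/2;
  ∫_0^1 1 dx = 1.
Sum: -1 + 4/3 − 3/2 + 1 = -1/6.
So LHS = -1/6.
∫_0^1 v(x) φ(x) dx = ∫_0^1 (-4*x^3 + 5*x^2 - x) dx. Term by term:
  ∫_0^1 -4*x^3 dx = -1;  ∫_0^1 5*x^2 dx = 5/3;  ∫_0^1 -x dx = -1/2.
Sum: -1 + 5/3 − 1/2 = 1/6.
So RHS = -∫_0^1 v(x) φ(x) dx = -1/6.
LHS = RHS, so the identity holds for this test φ.
Moreover u is smooth here and v(x) = u'(x) = 4*x - 1 pointwise, so the identity holds for every test function. Hence v is the weak derivative of u.


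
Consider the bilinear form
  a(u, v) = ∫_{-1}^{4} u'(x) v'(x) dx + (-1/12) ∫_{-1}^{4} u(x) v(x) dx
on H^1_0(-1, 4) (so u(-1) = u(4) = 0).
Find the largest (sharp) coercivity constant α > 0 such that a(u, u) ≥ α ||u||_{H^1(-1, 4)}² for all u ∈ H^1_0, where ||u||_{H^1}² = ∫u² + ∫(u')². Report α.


α = (-25/12 + π^2)/(π^2 + 25)

Coercivity of a(·,·) on H^1_0(-1, 4) means a(u, u) ≥ α ||u||_{H^1}² for every u ∈ H^1_0.
The interval has length L = 5, and Poincaré/coercivity depend only on L. Here a(u, u) = ∫(u')² + (-1/12)·∫u².
Here c = -1/12 < 0 with |c| < (π/L)² = π^2/25, so coercivity still holds. The condition a(u,u) ≥ α||u||_{H^1}² reads (1−α)∫(u')² ≥ (α−c)∫u². Any admissible α is ≤ 1 (rapidly oscillating u have ∫u²/∫(u')² → 0), and α = 1 would force 0 ≥ (1−c)∫u², impossible since c < 1; so 1−α > 0. By the sharp Poincaré inequality on H^1_0 of an interval of length L, ∫(u')² ≥ (π/L)²∫u² with equality for the first sine mode sin(π(x−x₀)/L) (x₀ the left endpoint), so the inequality holds for all u iff (1−α)(π/L)² ≥ α − c, i.e. α ≤ ((π/L)² + c)/((π/L)² + 1) = (1 + c(L/π)²)/(1 + (L/π)²). (Direct route, valid since c ≤ 0: Poincaré gives c∫u² ≥ c(L/π)²∫(u')², so a(u,u) ≥ (1 + c(L/π)²)∫(u')², while ||u||_{H^1}² ≤ (1 + (L/π)²)∫(u')²; dividing yields the same α.) With (π/L)² = π^2/25 and c = -1/12, the largest admissible constant is α = ((π/L)² + c)/((π/L)² + 1).
Simplifying, α = (-25/12 + π^2)/(π^2 + 25).


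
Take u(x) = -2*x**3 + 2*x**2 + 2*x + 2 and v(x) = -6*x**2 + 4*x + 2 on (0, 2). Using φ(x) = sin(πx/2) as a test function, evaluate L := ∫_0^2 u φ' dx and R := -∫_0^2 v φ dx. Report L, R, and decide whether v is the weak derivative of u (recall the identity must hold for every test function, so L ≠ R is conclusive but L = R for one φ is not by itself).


LHS = -192/π^3 + 24/π, RHS = -192/π^3 + 24/π. Yes, v = u' weakly.

u(x) = -2*x**3 + 2*x**2 + 2*x + 2, classical derivative u'(x) = -6*x**2 + 4*x + 2.
φ(x) = sin(πx/2), so φ'(x) = π*cos(π*x/2)/2.
Note φ(0) = φ(2) = 0, so the boundary term u·φ vanishes.
LHS = ∫_0^2 u(x) φ'(x) dx = ∫_0^2 (-π*x^3*cos(π*x/2) + π*x^2*cos(π*x/2) + π*x*cos(π*x/2) + π*cos(π*x/2)) dx. Term by term:
  ∫_0^2 π*cos(π*x/2) dx = 0;  ∫_0^2 π*x*cos(π*x/2) dx = -8/π;  ∫_0^2 π*x^2*cos(π*x/2) dx = -16/π;
  ∫_0^2 -π*x^3*cos(π*x/2) dx = -192/π^3 + 48/π.
Sum: 0 − 8/π − 16/π + -192/π^3 + 48/π = -192/π^3 + 24/π.
So LHS = -192/π^3 + 24/π.
∫_0^2 v(x) φ(x) dx = ∫_0^2 (-6*x^2*sin(π*x/2) + 4*x*sin(π*x/2) + 2*sin(π*x/2)) dx. Term by term:
  ∫_0^2 2*sin(π*x/2) dx = 8/π;  ∫_0^2 -6*x^2*sin(π*x/2) dx = -48/π + 192/π^3;  ∫_0^2 4*x*sin(π*x/2) dx = 16/π.
Sum: 8/π + -48/π + 192/π^3 + 16/π = -24/π + 192/π^3.
So RHS = -∫_0^2 v(x) φ(x) dx = -192/π^3 + 24/π.
LHS = RHS, so the identity holds for this test φ.
Moreover u is smooth here and v(x) = u'(x) = -6*x**2 + 4*x + 2 pointwise, so the identity holds for every test function. Hence v is the weak derivative of u.


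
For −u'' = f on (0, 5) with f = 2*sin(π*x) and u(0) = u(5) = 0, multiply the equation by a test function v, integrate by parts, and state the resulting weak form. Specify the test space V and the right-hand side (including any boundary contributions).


V = H^1_0(0, 5) (so v(0) = v(5) = 0); weak form: ∫_0^5 u'v' dx = ∫_0^5 (2*sin(π*x)) v dx for all v ∈ V.

Multiply both sides by a test function v and integrate from 0 to 5:
  ∫_0^5 −u''(x) v(x) dx = ∫_0^5 f(x) v(x) dx.
Integrate the LHS by parts once:
  ∫_0^5 −u'' v dx = −[u'(x) v(x)]_0^5 + ∫_0^5 u'(x) v'(x) dx.
Thus ∫_0^5 u'(x) v'(x) dx = ∫_0^5 f(x) v(x) dx + [u'(x) v(x)]_0^5.
Choose V so that boundary terms are either known or forced to vanish.
u is Dirichlet: u(0) = u(5) = 0. Let V = H^1_0(0, 5); then v(0) = v(5) = 0, and [u' v]_0^5 = 0.
Weak formulation: find u (satisfying any essential BC) such that ∫_0^5 u'(x) v'(x) dx = ∫_0^5 f v dx for all v ∈ V.
Substituting f(x) = 2*sin(π*x), the right-hand side is ∫_0^5 (2*sin(π*x)) v dx.


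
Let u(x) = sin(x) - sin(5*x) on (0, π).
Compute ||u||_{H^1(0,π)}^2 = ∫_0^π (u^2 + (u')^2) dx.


||u||_{H^1(0,π)}^2 = 14*π

u'(x) = cos(x) - 5*cos(5*x).
Expand u² and (u')² and integrate term by term on (0, π), using: for integers n ≥ 1, ∫_0^π sin²(nx) dx = ∫_0^π cos²(nx) dx = π/2; for n ≠ n', ∫_0^π sin(nx)sin(n'x) dx = ∫_0^π cos(nx)cos(n'x) dx = 0; and by product-to-sum, ∫_0^π sin(nx)cos(n'x) dx = ½∫_0^π [sin((n+n')x) + sin((n−n')x)] dx, which is 0 when n+n' is even and 2n/(n²−n'²) when n+n' is odd (it need not vanish on (0, π)).
  u² squared terms: (-1)²·∫sin(5x)² dx = 1·π/2 = π/2;  (1)²·∫sin(x)² dx = 1·π/2 = π/2.
  u² cross terms: 2·(-1)·(1)·∫sin(5x)·sin(x) dx = -2·(0) = 0.
  So ∫_0^π u² dx = π/2 + π/2 + 0 = π.
  (u')² squared terms: (-5)²·∫cos(5x)² dx = 25·π/2 = 25*π/2;  (1)²·∫cos(x)² dx = 1·π/2 = π/2.
  (u')² cross terms: 2·(-5)·(1)·∫cos(5x)·cos(x) dx = -10·(0) = 0.
  So ∫_0^π (u')² dx = 25*π/2 + π/2 + 0 = 13*π.
||u||_{H^1}^2 = (π) + (13*π) = 14*π.


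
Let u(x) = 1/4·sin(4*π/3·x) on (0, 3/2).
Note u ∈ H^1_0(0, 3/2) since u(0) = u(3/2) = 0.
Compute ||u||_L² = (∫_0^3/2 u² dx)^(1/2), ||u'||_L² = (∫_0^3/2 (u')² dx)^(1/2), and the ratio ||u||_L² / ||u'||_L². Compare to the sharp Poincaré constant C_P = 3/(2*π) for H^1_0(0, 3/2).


||u||_L² / ||u'||_L² = 3/(4*π) < C_P = 3/(2*π).

u(x) = 1/4·sin(4*π/3·x), so u'(x) = π*cos(4*π*x/3)/3.
Writing u(x) = A·sin(kπx/L) with A = 1/4 and k = 2, use ∫_0^L sin²(kπx/L) dx = L/2 and ∫_0^L cos²(kπx/L) dx = L/2.
u² = 1/16·sin²(4*π/3·x) and (u')² = π^2/9·cos²(4*π/3·x), and each of sin², cos² integrates to L/2 = 3/4 over (0, 3/2).
∫_0^3/2 u² dx = 3/64, so ||u||_L² = sqrt(3)/8.
∫_0^3/2 (u')² dx = π^2/12, so ||u'||_L² = sqrt(3)*π/6.
Ratio ||u||_L² / ||u'||_L² = 3/(4*π).
Sharp Poincaré constant on H^1_0(0, 3/2) is C_P = L/π = 3/(2*π), achieved by sin(2*π/3·x).
This is the k = 2 harmonic; the ratio L/(kπ) is strictly less than C_P = L/π, consistent with the sharp inequality ||u||_L² ≤ C_P ||u'||_L².


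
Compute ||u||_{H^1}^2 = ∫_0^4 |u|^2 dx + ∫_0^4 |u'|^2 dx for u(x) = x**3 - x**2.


||u||_{H^1}^2 = 16384/7

The H^1 norm (squared) on an interval (0, L) is
  ||u||_{H^1}^2 = ∫_0^L u(x)^2 dx + ∫_0^L u'(x)^2 dx.
Compute u'(x) = 3*x**2 - 2*x.
Then u(x)^2 = x**6 - 2*x**5 + x**4 and u'(x)^2 = 9*x**4 - 12*x**3 + 4*x**2.
Integrate each monomial from 0 to 4 using ∫_0^4 c·x^n dx = c·4^(n+1)/(n+1):
  ∫_0^4 u(x)^2 dx = ∫_0^4 (x^6 - 2*x^5 + x^4) dx. Term by term:
    ∫_0^4 x^6 dx = 16384/7;  ∫_0^4 -2*x^5 dx = -4096/3;  ∫_0^4 x^4 dx = 1024/5.
  Sum: 16384/7 − 4096/3 + 1024/5 = 123904/105.
  ∫_0^4 u'(x)^2 dx = ∫_0^4 (9*x^4 - 12*x^3 + 4*x^2) dx. Term by term:
    ∫_0^4 9*x^4 dx = 9216/5;  ∫_0^4 -12*x^3 dx = -768;  ∫_0^4 4*x^2 dx = 256/3.
  Sum: 9216/5 − 768 + 256/3 = 17408/15.
Adding: ||u||_{H^1}^2 = 123904/105 + 17408/15 = 16384/7.


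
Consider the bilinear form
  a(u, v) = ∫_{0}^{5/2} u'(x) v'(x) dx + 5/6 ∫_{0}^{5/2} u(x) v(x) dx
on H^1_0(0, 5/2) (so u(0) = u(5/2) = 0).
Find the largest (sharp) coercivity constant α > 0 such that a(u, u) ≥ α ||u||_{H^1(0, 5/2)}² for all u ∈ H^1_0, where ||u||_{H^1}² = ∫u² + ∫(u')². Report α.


α = (125 + 24*π^2)/(6*(25 + 4*π^2))

Coercivity of a(·,·) on H^1_0(0, 5/2) means a(u, u) ≥ α ||u||_{H^1}² for every u ∈ H^1_0.
The interval has length L = 5/2, and Poincaré/coercivity depend only on L. Here a(u, u) = ∫(u')² + (5/6)·∫u².
Here 0 < c = 5/6 < 1. The condition a(u,u) ≥ α||u||_{H^1}² reads (1−α)∫(u')² ≥ (α−c)∫u². Any admissible α is ≤ 1 (rapidly oscillating u have ∫u²/∫(u')² → 0), and α = 1 would force 0 ≥ (1−c)∫u², impossible since c < 1; so 1−α > 0. By the sharp Poincaré inequality on H^1_0 of an interval of length L, ∫(u')² ≥ (π/L)²∫u² with equality for the first sine mode sin(π(x−x₀)/L) (x₀ the left endpoint), so the inequality holds for all u iff (1−α)(π/L)² ≥ α − c, i.e. α ≤ ((π/L)² + c)/((π/L)² + 1) = (1 + c(L/π)²)/(1 + (L/π)²). With (π/L)² = 4*π^2/25 and c = 5/6, the largest admissible constant is α = ((π/L)² + c)/((π/L)² + 1).
Simplifying, α = (125 + 24*π^2)/(6*(25 + 4*π^2)).


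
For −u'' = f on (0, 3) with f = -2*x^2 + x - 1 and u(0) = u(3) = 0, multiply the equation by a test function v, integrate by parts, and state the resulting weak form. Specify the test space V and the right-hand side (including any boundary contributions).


V = H^1_0(0, 3) (so v(0) = v(3) = 0); weak form: ∫_0^3 u'v' dx = ∫_0^3 (-2*x^2 + x - 1) v dx for all v ∈ V.

Multiply both sides by a test function v and integrate from 0 to 3:
  ∫_0^3 −u''(x) v(x) dx = ∫_0^3 f(x) v(x) dx.
Integrate the LHS by parts once:
  ∫_0^3 −u'' v dx = −[u'(x) v(x)]_0^3 + ∫_0^3 u'(x) v'(x) dx.
Thus ∫_0^3 u'(x) v'(x) dx = ∫_0^3 f(x) v(x) dx + [u'(x) v(x)]_0^3.
Choose V so that boundary terms are either known or forced to vanish.
u is Dirichlet: u(0) = u(3) = 0. Let V = H^1_0(0, 3); then v(0) = v(3) = 0, and [u' v]_0^3 = 0.
Weak formulation: find u (satisfying any essential BC) such that ∫_0^3 u'(x) v'(x) dx = ∫_0^3 f v dx for all v ∈ V.
Substituting f(x) = -2*x^2 + x - 1, the right-hand side is ∫_0^3 (-2*x^2 + x - 1) v dx.


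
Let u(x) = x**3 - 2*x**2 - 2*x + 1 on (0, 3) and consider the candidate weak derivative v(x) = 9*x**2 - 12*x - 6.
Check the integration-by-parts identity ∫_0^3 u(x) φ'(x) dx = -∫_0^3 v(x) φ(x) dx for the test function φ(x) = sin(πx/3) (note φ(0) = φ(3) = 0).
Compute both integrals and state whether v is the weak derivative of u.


LHS = -33/π + 324/π^3, RHS = -99/π + 972/π^3. No, v is not the weak derivative of u.

u(x) = x**3 - 2*x**2 - 2*x + 1, classical derivative u'(x) = 3*x**2 - 4*x - 2.
φ(x) = sin(πx/3), so φ'(x) = π*cos(π*x/3)/3.
Note φ(0) = φ(3) = 0, so the boundary term u·φ vanishes.
LHS = ∫_0^3 u(x) φ'(x) dx = ∫_0^3 (π*x^3*cos(π*x/3)/3 - 2*π*x^2*cos(π*x/3)/3 - 2*π*x*cos(π*x/3)/3 + π*cos(π*x/3)/3) dx. Term by term:
  ∫_0^3 π*cos(π*x/3)/3 dx = 0;  ∫_0^3 -2*π*x*cos(π*x/3)/3 dx = 12/π;  ∫_0^3 -2*π*x^2*cos(π*x/3)/3 dx = 36/π;
  ∫_0^3 π*x^3*cos(π*x/3)/3 dx = -81/π + 324/π^3.
Sum: 0 + 12/π + 36/π + -81/π + 324/π^3 = -33/π + 324/π^3.
So LHS = -33/π + 324/π^3.
∫_0^3 v(x) φ(x) dx = ∫_0^3 (9*x^2*sin(π*x/3) - 12*x*sin(π*x/3) - 6*sin(π*x/3)) dx. Term by term:
  ∫_0^3 -6*sin(π*x/3) dx = -36/π;  ∫_0^3 -12*x*sin(π*x/3) dx = -108/π;  ∫_0^3 9*x^2*sin(π*x/3) dx = -972/π^3 + 243/π.
Sum: -36/π − 108/π + -972/π^3 + 243/π = -972/π^3 + 99/π.
So RHS = -∫_0^3 v(x) φ(x) dx = -99/π + 972/π^3.
LHS − RHS = -648/π^3 + 66/π ≠ 0, so the identity fails.
(For a valid weak derivative the identity must hold for EVERY test function, in particular this one. The failure shows v is NOT the weak derivative of u.)
Correct weak derivative would be u'(x) = 3*x**2 - 4*x - 2.


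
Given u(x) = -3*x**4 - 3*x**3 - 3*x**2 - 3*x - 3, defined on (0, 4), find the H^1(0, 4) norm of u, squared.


||u||_{H^1}^2 = 7377928/7

The H^1 norm (squared) on an interval (0, L) is
  ||u||_{H^1}^2 = ∫_0^L u(x)^2 dx + ∫_0^L u'(x)^2 dx.
Compute u'(x) = -12*x**3 - 9*x**2 - 6*x - 3.
Then u(x)^2 = 9*x**8 + 18*x**7 + 27*x**6 + 36*x**5 + 45*x**4 + 36*x**3 + 27*x**2 + 18*x + 9 and u'(x)^2 = 144*x**6 + 216*x**5 + 225*x**4 + 180*x**3 + 90*x**2 + 36*x + 9.
Integrate each monomial from 0 to 4 using ∫_0^4 c·x^n dx = c·4^(n+1)/(n+1):
  ∫_0^4 u(x)^2 dx = ∫_0^4 (9*x^8 + 18*x^7 + 27*x^6 + 36*x^5 + 45*x^4 + 36*x^3 + 27*x^2 + 18*x + 9) dx. Term by term:
    ∫_0^4 9*x^8 dx = 262144;  ∫_0^4 18*x^7 dx = 147456;  ∫_0^4 27*x^6 dx = 442368/7;
    ∫_0^4 36*x^5 dx = 24576;  ∫_0^4 45*x^4 dx = 9216;  ∫_0^4 36*x^3 dx = 2304;
    ∫_0^4 27*x^2 dx = 576;  ∫_0^4 18*x dx = 144;  ∫_0^4 9 dx = 36.
  Sum: 262144 + 147456 + 442368/7 + 24576 + 9216 + 2304 + 576 + 144 + 36 = 3567532/7.
  ∫_0^4 u'(x)^2 dx = ∫_0^4 (144*x^6 + 216*x^5 + 225*x^4 + 180*x^3 + 90*x^2 + 36*x + 9) dx. Term by term:
    ∫_0^4 144*x^6 dx = 2359296/7;  ∫_0^4 216*x^5 dx = 147456;  ∫_0^4 225*x^4 dx = 46080;
    ∫_0^4 180*x^3 dx = 11520;  ∫_0^4 90*x^2 dx = 1920;  ∫_0^4 36*x dx = 288;
    ∫_0^4 9 dx = 36.
  Sum: 2359296/7 + 147456 + 46080 + 11520 + 1920 + 288 + 36 = 3810396/7.
Adding: ||u||_{H^1}^2 = 3567532/7 + 3810396/7 = 7377928/7.


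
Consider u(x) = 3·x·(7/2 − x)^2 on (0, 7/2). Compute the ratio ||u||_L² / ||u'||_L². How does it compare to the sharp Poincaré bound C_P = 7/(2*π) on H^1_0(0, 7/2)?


||u||_L² / ||u'||_L² = sqrt(14)/4 < C_P = 7/(2*π).

u(x) = 3·x·(7/2 − x)^2, so u'(x) = 9*x^2 - 42*x + 147/4.
u(x) = 3·x·(7/2 − x)^2 vanishes at x = 0 and x = 7/2, so u ∈ H^1_0(0, 7/2). Differentiate via the product rule and integrate the resulting polynomials term by term.
  ∫_0^7/2 u² dx = ∫_0^7/2 (9*x^6 - 126*x^5 + 1323*x^4/2 - 3087*x^3/2 + 21609*x^2/16) dx. Term by term:
    ∫_0^7/2 9*x^6 dx = 1058841/128;  ∫_0^7/2 -126*x^5 dx = -2470629/64;  ∫_0^7/2 1323*x^4/2 dx = 22235661/320;
    ∫_0^7/2 -3087*x^3/2 dx = -7411887/128;  ∫_0^7/2 21609*x^2/16 dx = 2470629/128.
  Sum: 1058841/128 − 2470629/64 + 22235661/320 − 7411887/128 + 2470629/128 = 352947/640.
  ∫_0^7/2 (u')² dx = ∫_0^7/2 (81*x^4 - 756*x^3 + 4851*x^2/2 - 3087*x + 21609/16) dx. Term by term:
    ∫_0^7/2 81*x^4 dx = 1361367/160;  ∫_0^7/2 -756*x^3 dx = -453789/16;  ∫_0^7/2 4851*x^2/2 dx = 554631/16;
    ∫_0^7/2 -3087*x dx = -151263/8;  ∫_0^7/2 21609/16 dx = 151263/32.
  Sum: 1361367/160 − 453789/16 + 554631/16 − 151263/8 + 151263/32 = 50421/80.
∫_0^7/2 u² dx = 352947/640, so ||u||_L² = 343*sqrt(30)/80.
∫_0^7/2 (u')² dx = 50421/80, so ||u'||_L² = 49*sqrt(105)/20.
Ratio ||u||_L² / ||u'||_L² = sqrt(14)/4.
Sharp Poincaré constant on H^1_0(0, 7/2) is C_P = L/π = 7/(2*π), achieved by sin(2*π/7·x).
A polynomial bump cannot attain the sharp Poincaré constant (only the first sine eigenfunction does), so the ratio is strictly less than C_P, consistent with ||u||_L² ≤ C_P ||u'||_L².


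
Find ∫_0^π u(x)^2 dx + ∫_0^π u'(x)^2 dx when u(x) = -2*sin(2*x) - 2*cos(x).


||u||_{H^1(0,π)}^2 = 64/3 + 14*π

u'(x) = 2*sin(x) - 4*cos(2*x).
Expand u² and (u')² and integrate term by term on (0, π), using: for integers n ≥ 1, ∫_0^π sin²(nx) dx = ∫_0^π cos²(nx) dx = π/2; for n ≠ n', ∫_0^π sin(nx)sin(n'x) dx = ∫_0^π cos(nx)cos(n'x) dx = 0; and by product-to-sum, ∫_0^π sin(nx)cos(n'x) dx = ½∫_0^π [sin((n+n')x) + sin((n−n')x)] dx, which is 0 when n+n' is even and 2n/(n²−n'²) when n+n' is odd (it need not vanish on (0, π)).
  u² squared terms: (-2)²·∫cos(x)² dx = 4·π/2 = 2*π;  (-2)²·∫sin(2x)² dx = 4·π/2 = 2*π.
  u² cross terms: 2·(-2)·(-2)·∫cos(x)·sin(2x) dx = 8·(4/3) = 32/3.
  So ∫_0^π u² dx = 2*π + 2*π + 32/3 = 32/3 + 4*π.
  (u')² squared terms: (-4)²·∫cos(2x)² dx = 16·π/2 = 8*π;  (2)²·∫sin(x)² dx = 4·π/2 = 2*π.
  (u')² cross terms: 2·(-4)·(2)·∫cos(2x)·sin(x) dx = -16·(-2/3) = 32/3.
  So ∫_0^π (u')² dx = 8*π + 2*π + 32/3 = 32/3 + 10*π.
||u||_{H^1}^2 = (32/3 + 4*π) + (32/3 + 10*π) = 64/3 + 14*π.


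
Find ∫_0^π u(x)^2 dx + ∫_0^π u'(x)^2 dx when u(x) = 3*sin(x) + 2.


||u||_{H^1(0,π)}^2 = 24 + 13*π

u'(x) = 3*cos(x).
Expand u² and (u')² and integrate term by term on (0, π), using: for integers n ≥ 1, ∫_0^π sin²(nx) dx = ∫_0^π cos²(nx) dx = π/2; for n ≠ n', ∫_0^π sin(nx)sin(n'x) dx = ∫_0^π cos(nx)cos(n'x) dx = 0; and by product-to-sum, ∫_0^π sin(nx)cos(n'x) dx = ½∫_0^π [sin((n+n')x) + sin((n−n')x)] dx, which is 0 when n+n' is even and 2n/(n²−n'²) when n+n' is odd (it need not vanish on (0, π)). For the constant mode: ∫_0^π 1 dx = π, ∫_0^π cos(nx) dx = 0, ∫_0^π sin(nx) dx = (1−(−1)^n)/n.
  u² squared terms: (2)²·∫1 dx = 4·π = 4*π;  (3)²·∫sin(x)² dx = 9·π/2 = 9*π/2.
  u² cross terms: 2·(2)·(3)·∫1·sin(x) dx = 12·(2) = 24.
  So ∫_0^π u² dx = 4*π + 9*π/2 + 24 = 24 + 17*π/2.
  (u')² squared terms: (3)²·∫cos(x)² dx = 9·π/2 = 9*π/2.
  So ∫_0^π (u')² dx = 9*π/2.
||u||_{H^1}^2 = (24 + 17*π/2) + (9*π/2) = 24 + 13*π.


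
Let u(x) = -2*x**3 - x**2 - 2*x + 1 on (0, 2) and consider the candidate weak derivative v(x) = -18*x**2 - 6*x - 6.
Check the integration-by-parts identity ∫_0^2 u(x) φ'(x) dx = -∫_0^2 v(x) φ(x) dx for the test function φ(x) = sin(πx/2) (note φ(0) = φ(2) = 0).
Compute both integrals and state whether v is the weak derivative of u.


LHS = -192/π^3 + 64/π, RHS = -576/π^3 + 192/π. No, v is not the weak derivative of u.

u(x) = -2*x**3 - x**2 - 2*x + 1, classical derivative u'(x) = -6*x**2 - 2*x - 2.
φ(x) = sin(πx/2), so φ'(x) = π*cos(π*x/2)/2.
Note φ(0) = φ(2) = 0, so the boundary term u·φ vanishes.
LHS = ∫_0^2 u(x) φ'(x) dx = ∫_0^2 (-π*x^3*cos(π*x/2) - π*x^2*cos(π*x/2)/2 - π*x*cos(π*x/2) + π*cos(π*x/2)/2) dx. Term by term:
  ∫_0^2 π*cos(π*x/2)/2 dx = 0;  ∫_0^2 -π*x*cos(π*x/2) dx = 8/π;  ∫_0^2 -π*x^3*cos(π*x/2) dx = -192/π^3 + 48/π;
  ∫_0^2 -π*x^2*cos(π*x/2)/2 dx = 8/π.
Sum: 0 + 8/π + -192/π^3 + 48/π + 8/π = -192/π^3 + 64/π.
So LHS = -192/π^3 + 64/π.
∫_0^2 v(x) φ(x) dx = ∫_0^2 (-18*x^2*sin(π*x/2) - 6*x*sin(π*x/2) - 6*sin(π*x/2)) dx. Term by term:
  ∫_0^2 -6*sin(π*x/2) dx = -24/π;  ∫_0^2 -18*x^2*sin(π*x/2) dx = -144/π + 576/π^3;  ∫_0^2 -6*x*sin(π*x/2) dx = -24/π.
Sum: -24/π + -144/π + 576/π^3 − 24/π = -192/π + 576/π^3.
So RHS = -∫_0^2 v(x) φ(x) dx = -576/π^3 + 192/π.
LHS − RHS = -128/π + 384/π^3 ≠ 0, so the identity fails.
(For a valid weak derivative the identity must hold for EVERY test function, in particular this one. The failure shows v is NOT the weak derivative of u.)
Correct weak derivative would be u'(x) = -6*x**2 - 2*x - 2.


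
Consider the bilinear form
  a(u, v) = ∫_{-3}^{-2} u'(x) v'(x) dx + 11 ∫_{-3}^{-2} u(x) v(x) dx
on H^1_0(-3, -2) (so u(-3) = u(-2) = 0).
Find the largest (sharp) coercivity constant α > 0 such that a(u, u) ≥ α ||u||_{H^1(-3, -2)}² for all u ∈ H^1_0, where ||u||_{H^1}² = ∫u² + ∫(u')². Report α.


α = 1

Coercivity of a(·,·) on H^1_0(-3, -2) means a(u, u) ≥ α ||u||_{H^1}² for every u ∈ H^1_0.
The interval has length L = 1, and Poincaré/coercivity depend only on L. Here a(u, u) = ∫(u')² + (11)·∫u².
Here c = 11 ≥ 1, so a(u,u) = ∫(u')² + c∫u² ≥ ∫(u')² + ∫u² = ||u||_{H^1}², i.e. α = 1 works. No larger α is possible: a(u,u) ≥ α||u||_{H^1}² means (1−α)∫(u')² ≥ (α−c)∫u², and for the modes u_n = sin(nπ(x−x₀)/L) (x₀ the left endpoint) one has ∫u_n²/∫(u_n')² = (L/(nπ))² → 0, so a(u_n,u_n)/||u_n||_{H^1}² → 1. Hence the optimal constant is α = 1.
Therefore α = 1.


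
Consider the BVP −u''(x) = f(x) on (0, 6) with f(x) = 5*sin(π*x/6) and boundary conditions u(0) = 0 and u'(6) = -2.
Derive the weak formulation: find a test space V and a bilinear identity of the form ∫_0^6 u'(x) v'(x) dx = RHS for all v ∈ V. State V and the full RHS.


V = {v ∈ H^1(0, 6) : v(0) = 0} (test functions vanish at x = 0 where u is specified); weak form: ∫_0^6 u'v' dx = ∫_0^6 (5*sin(π*x/6)) v dx − 2·v(6) for all v ∈ V.

Multiply both sides by a test function v and integrate from 0 to 6:
  ∫_0^6 −u''(x) v(x) dx = ∫_0^6 f(x) v(x) dx.
Integrate the LHS by parts once:
  ∫_0^6 −u'' v dx = −[u'(x) v(x)]_0^6 + ∫_0^6 u'(x) v'(x) dx.
Thus ∫_0^6 u'(x) v'(x) dx = ∫_0^6 f(x) v(x) dx + [u'(x) v(x)]_0^6.
Choose V so that boundary terms are either known or forced to vanish.
Mixed BC: u(0) = 0 (Dirichlet) and u'(6) = -2 (Neumann). Define V = {v ∈ H^1(0, 6) : v(0) = 0}. Then [u' v]_0^6 = u'(6)·v(6) − u'(0)·0 = − 2·v(6).
Weak formulation: find u (satisfying any essential BC) such that ∫_0^6 u'(x) v'(x) dx = ∫_0^6 f v dx − 2·v(6) for all v ∈ V (Dirichlet at 0 absorbed into V; Neumann datum at x = 6 contributes the boundary term).
Substituting f(x) = 5*sin(π*x/6), the right-hand side is ∫_0^6 (5*sin(π*x/6)) v dx − 2·v(6).


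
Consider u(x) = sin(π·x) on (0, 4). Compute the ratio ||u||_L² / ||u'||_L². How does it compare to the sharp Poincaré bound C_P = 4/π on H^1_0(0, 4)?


||u||_L² / ||u'||_L² = 1/π < C_P = 4/π.

u(x) = sin(π·x), so u'(x) = π*cos(π*x).
Writing u(x) = A·sin(kπx/L) with A = 1 and k = 4, use ∫_0^L sin²(kπx/L) dx = L/2 and ∫_0^L cos²(kπx/L) dx = L/2.
u² = 1·sin²(π·x) and (u')² = π^2·cos²(π·x), and each of sin², cos² integrates to L/2 = 2 over (0, 4).
∫_0^4 u² dx = 2, so ||u||_L² = sqrt(2).
∫_0^4 (u')² dx = 2*π^2, so ||u'||_L² = sqrt(2)*π.
Ratio ||u||_L² / ||u'||_L² = 1/π.
Sharp Poincaré constant on H^1_0(0, 4) is C_P = L/π = 4/π, achieved by sin(π/4·x).
This is the k = 4 harmonic; the ratio L/(kπ) is strictly less than C_P = L/π, consistent with the sharp inequality ||u||_L² ≤ C_P ||u'||_L².


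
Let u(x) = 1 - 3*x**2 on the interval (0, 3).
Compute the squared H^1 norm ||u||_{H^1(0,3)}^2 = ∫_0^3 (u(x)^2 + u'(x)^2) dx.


||u||_{H^1}^2 = 3552/5

The H^1 norm (squared) on an interval (0, L) is
  ||u||_{H^1}^2 = ∫_0^L u(x)^2 dx + ∫_0^L u'(x)^2 dx.
Compute u'(x) = -6*x.
Then u(x)^2 = 9*x**4 - 6*x**2 + 1 and u'(x)^2 = 36*x**2.
Integrate each monomial from 0 to 3 using ∫_0^3 c·x^n dx = c·3^(n+1)/(n+1):
  ∫_0^3 u(x)^2 dx = ∫_0^3 (9*x^4 - 6*x^2 + 1) dx. Term by term:
    ∫_0^3 9*x^4 dx = 2187/5;  ∫_0^3 -6*x^2 dx = -54;  ∫_0^3 1 dx = 3.
  Sum: 2187/5 − 54 + 3 = 1932/5.
  ∫_0^3 u'(x)^2 dx = ∫_0^3 (36*x^2) dx. Term by term:
    ∫_0^3 36*x^2 dx = 324.
Adding: ||u||_{H^1}^2 = 1932/5 + 324 = 3552/5.


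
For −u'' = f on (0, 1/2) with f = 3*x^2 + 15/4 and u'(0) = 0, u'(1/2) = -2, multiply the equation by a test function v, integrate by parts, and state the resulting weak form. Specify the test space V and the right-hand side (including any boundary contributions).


V = H^1(0, 1/2) (v unrestricted at boundary; u is determined up to an additive constant); weak form: ∫_0^1/2 u'v' dx = ∫_0^1/2 (3*x^2 + 15/4) v dx − 2·v(1/2) for all v ∈ V.

Multiply both sides by a test function v and integrate from 0 to 1/2:
  ∫_0^1/2 −u''(x) v(x) dx = ∫_0^1/2 f(x) v(x) dx.
Integrate the LHS by parts once:
  ∫_0^1/2 −u'' v dx = −[u'(x) v(x)]_0^1/2 + ∫_0^1/2 u'(x) v'(x) dx.
Thus ∫_0^1/2 u'(x) v'(x) dx = ∫_0^1/2 f(x) v(x) dx + [u'(x) v(x)]_0^1/2.
Choose V so that boundary terms are either known or forced to vanish.
u has inhomogeneous Neumann u'(0) = 0, u'(1/2) = -2. [u' v]_0^1/2 = (-2)·v(1/2) − (0)·v(0) = − 2·v(1/2). Take V = H^1(0, 1/2); boundary term becomes part of RHS.
Weak formulation: find u (satisfying any essential BC) such that ∫_0^1/2 u'(x) v'(x) dx = ∫_0^1/2 f v dx − 2·v(1/2) for all v ∈ V (Neumann data are natural BCs: they enter the RHS as boundary terms).
Substituting f(x) = 3*x^2 + 15/4, the right-hand side is ∫_0^1/2 (3*x^2 + 15/4) v dx − 2·v(1/2).
Compatibility check (pure Neumann): taking v ≡ 1 ∈ V gives 0 = ∫_0^1/2 f dx + (-2) − (0), i.e. ∫_0^1/2 f dx must equal u'(0) − u'(1/2) = 2. Indeed ∫_0^1/2 (3*x^2 + 15/4) dx = 2, so the data are compatible. The solution is then unique only up to an additive constant (fix it e.g. by requiring ∫_0^1/2 u dx = 0).


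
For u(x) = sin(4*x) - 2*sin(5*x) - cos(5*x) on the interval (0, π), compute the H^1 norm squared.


||u||_{H^1(0,π)}^2 = 416/9 + 147*π/2

u'(x) = 5*sin(5*x) + 4*cos(4*x) - 10*cos(5*x).
Expand u² and (u')² and integrate term by term on (0, π), using: for integers n ≥ 1, ∫_0^π sin²(nx) dx = ∫_0^π cos²(nx) dx = π/2; for n ≠ n', ∫_0^π sin(nx)sin(n'x) dx = ∫_0^π cos(nx)cos(n'x) dx = 0; and by product-to-sum, ∫_0^π sin(nx)cos(n'x) dx = ½∫_0^π [sin((n+n')x) + sin((n−n')x)] dx, which is 0 when n+n' is even and 2n/(n²−n'²) when n+n' is odd (it need not vanish on (0, π)).
  u² squared terms: (-1)²·∫cos(5x)² dx = 1·π/2 = π/2;  (-2)²·∫sin(5x)² dx = 4·π/2 = 2*π;  (1)²·∫sin(4x)² dx = 1·π/2 = π/2.
  u² cross terms: 2·(-1)·(-2)·∫cos(5x)·sin(5x) dx = 4·(0) = 0;  2·(-1)·(1)·∫cos(5x)·sin(4x) dx = -2·(-8/9) = 16/9;  2·(-2)·(1)·∫sin(5x)·sin(4x) dx = -4·(0) = 0.
  So ∫_0^π u² dx = π/2 + 2*π + π/2 + 0 + 16/9 + 0 = 16/9 + 3*π.
  (u')² squared terms: (-10)²·∫cos(5x)² dx = 100·π/2 = 50*π;  (4)²·∫cos(4x)² dx = 16·π/2 = 8*π;  (5)²·∫sin(5x)² dx = 25·π/2 = 25*π/2.
  (u')² cross terms: 2·(-10)·(4)·∫cos(5x)·cos(4x) dx = -80·(0) = 0;  2·(-10)·(5)·∫cos(5x)·sin(5x) dx = -100·(0) = 0;  2·(4)·(5)·∫cos(4x)·sin(5x) dx = 40·(10/9) = 400/9.
  So ∫_0^π (u')² dx = 50*π + 8*π + 25*π/2 + 0 + 0 + 400/9 = 400/9 + 141*π/2.
||u||_{H^1}^2 = (16/9 + 3*π) + (400/9 + 141*π/2) = 416/9 + 147*π/2.


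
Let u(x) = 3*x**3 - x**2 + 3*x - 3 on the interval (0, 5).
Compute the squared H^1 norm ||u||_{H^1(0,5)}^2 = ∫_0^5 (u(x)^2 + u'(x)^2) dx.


||u||_{H^1}^2 = 2954765/21

The H^1 norm (squared) on an interval (0, L) is
  ||u||_{H^1}^2 = ∫_0^L u(x)^2 dx + ∫_0^L u'(x)^2 dx.
Compute u'(x) = 9*x**2 - 2*x + 3.
Then u(x)^2 = 9*x**6 - 6*x**5 + 19*x**4 - 24*x**3 + 15*x**2 - 18*x + 9 and u'(x)^2 = 81*x**4 - 36*x**3 + 58*x**2 - 12*x + 9.
Integrate each monomial from 0 to 5 using ∫_0^5 c·x^n dx = c·5^(n+1)/(n+1):
  ∫_0^5 u(x)^2 dx = ∫_0^5 (9*x^6 - 6*x^5 + 19*x^4 - 24*x^3 + 15*x^2 - 18*x + 9) dx. Term by term:
    ∫_0^5 9*x^6 dx = 703125/7;  ∫_0^5 -6*x^5 dx = -15625;  ∫_0^5 19*x^4 dx = 11875;
    ∫_0^5 -24*x^3 dx = -3750;  ∫_0^5 15*x^2 dx = 625;  ∫_0^5 -18*x dx = -225;
    ∫_0^5 9 dx = 45.
  Sum: 703125/7 − 15625 + 11875 − 3750 + 625 − 225 + 45 = 653740/7.
  ∫_0^5 u'(x)^2 dx = ∫_0^5 (81*x^4 - 36*x^3 + 58*x^2 - 12*x + 9) dx. Term by term:
    ∫_0^5 81*x^4 dx = 50625;  ∫_0^5 -36*x^3 dx = -5625;  ∫_0^5 58*x^2 dx = 7250/3;
    ∫_0^5 -12*x dx = -150;  ∫_0^5 9 dx = 45.
  Sum: 50625 − 5625 + 7250/3 − 150 + 45 = 141935/3.
Adding: ||u||_{H^1}^2 = 653740/7 + 141935/3 = 2954765/21.


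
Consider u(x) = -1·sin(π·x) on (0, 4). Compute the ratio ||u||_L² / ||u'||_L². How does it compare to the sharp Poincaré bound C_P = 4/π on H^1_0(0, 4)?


||u||_L² / ||u'||_L² = 1/π < C_P = 4/π.

u(x) = -1·sin(π·x), so u'(x) = -π*cos(π*x).
Writing u(x) = A·sin(kπx/L) with A = -1 and k = 4, use ∫_0^L sin²(kπx/L) dx = L/2 and ∫_0^L cos²(kπx/L) dx = L/2.
u² = 1·sin²(π·x) and (u')² = π^2·cos²(π·x), and each of sin², cos² integrates to L/2 = 2 over (0, 4).
∫_0^4 u² dx = 2, so ||u||_L² = sqrt(2).
∫_0^4 (u')² dx = 2*π^2, so ||u'||_L² = sqrt(2)*π.
Ratio ||u||_L² / ||u'||_L² = 1/π.
Sharp Poincaré constant on H^1_0(0, 4) is C_P = L/π = 4/π, achieved by sin(π/4·x).
This is the k = 4 harmonic; the ratio L/(kπ) is strictly less than C_P = L/π, consistent with the sharp inequality ||u||_L² ≤ C_P ||u'||_L².


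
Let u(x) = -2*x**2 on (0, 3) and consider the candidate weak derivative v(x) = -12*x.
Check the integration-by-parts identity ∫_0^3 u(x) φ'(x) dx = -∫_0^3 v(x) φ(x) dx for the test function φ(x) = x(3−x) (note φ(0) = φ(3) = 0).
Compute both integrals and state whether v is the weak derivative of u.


LHS = 27, RHS = 81. No, v is not the weak derivative of u.

u(x) = -2*x**2, classical derivative u'(x) = -4*x.
φ(x) = x(3−x), so φ'(x) = 3 - 2*x.
Note φ(0) = φ(3) = 0, so the boundary term u·φ vanishes.
LHS = ∫_0^3 u(x) φ'(x) dx = ∫_0^3 (4*x^3 - 6*x^2) dx. Term by term:
  ∫_0^3 4*x^3 dx = 81;  ∫_0^3 -6*x^2 dx = -54.
Sum: 81 − 54 = 27.
So LHS = 27.
∫_0^3 v(x) φ(x) dx = ∫_0^3 (12*x^3 - 36*x^2) dx. Term by term:
  ∫_0^3 12*x^3 dx = 243;  ∫_0^3 -36*x^2 dx = -324.
Sum: 243 − 324 = -81.
So RHS = -∫_0^3 v(x) φ(x) dx = 81.
LHS − RHS = -54 ≠ 0, so the identity fails.
(For a valid weak derivative the identity must hold for EVERY test function, in particular this one. The failure shows v is NOT the weak derivative of u.)
Correct weak derivative would be u'(x) = -4*x.


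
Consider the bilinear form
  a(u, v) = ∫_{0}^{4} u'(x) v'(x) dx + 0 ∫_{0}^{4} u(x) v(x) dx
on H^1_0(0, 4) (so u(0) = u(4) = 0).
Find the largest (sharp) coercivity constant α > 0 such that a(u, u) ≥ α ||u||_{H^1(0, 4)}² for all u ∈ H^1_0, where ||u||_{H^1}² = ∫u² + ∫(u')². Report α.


α = π^2/(π^2 + 16)

Coercivity of a(·,·) on H^1_0(0, 4) means a(u, u) ≥ α ||u||_{H^1}² for every u ∈ H^1_0.
The interval has length L = 4, and Poincaré/coercivity depend only on L. Here a(u, u) = ∫(u')² + (0)·∫u².
Here c = 0, so a(u,u) = ∫(u')² alone. The condition a(u,u) ≥ α||u||_{H^1}² reads (1−α)∫(u')² ≥ (α−c)∫u². Any admissible α is ≤ 1 (rapidly oscillating u have ∫u²/∫(u')² → 0), and α = 1 would force 0 ≥ (1−c)∫u², impossible since c < 1; so 1−α > 0. By the sharp Poincaré inequality on H^1_0 of an interval of length L, ∫(u')² ≥ (π/L)²∫u² with equality for the first sine mode sin(π(x−x₀)/L) (x₀ the left endpoint), so the inequality holds for all u iff (1−α)(π/L)² ≥ α − c, i.e. α ≤ ((π/L)² + c)/((π/L)² + 1) = (1 + c(L/π)²)/(1 + (L/π)²). (Direct route, valid since c ≤ 0: Poincaré gives c∫u² ≥ c(L/π)²∫(u')², so a(u,u) ≥ (1 + c(L/π)²)∫(u')², while ||u||_{H^1}² ≤ (1 + (L/π)²)∫(u')²; dividing yields the same α.) With (π/L)² = π^2/16 and c = 0, the largest admissible constant is α = ((π/L)² + c)/((π/L)² + 1).
Simplifying, α = π^2/(π^2 + 16).


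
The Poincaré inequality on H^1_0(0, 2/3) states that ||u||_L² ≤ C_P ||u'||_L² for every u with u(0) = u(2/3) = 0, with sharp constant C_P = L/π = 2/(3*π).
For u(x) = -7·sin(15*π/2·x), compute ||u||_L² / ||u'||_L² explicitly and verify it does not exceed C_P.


||u||_L² / ||u'||_L² = 2/(15*π) < C_P = 2/(3*π).

u(x) = -7·sin(15*π/2·x), so u'(x) = -105*π*cos(15*π*x/2)/2.
Writing u(x) = A·sin(kπx/L) with A = -7 and k = 5, use ∫_0^L sin²(kπx/L) dx = L/2 and ∫_0^L cos²(kπx/L) dx = L/2.
u² = 49·sin²(15*π/2·x) and (u')² = 11025*π^2/4·cos²(15*π/2·x), and each of sin², cos² integrates to L/2 = 1/3 over (0, 2/3).
∫_0^2/3 u² dx = 49/3, so ||u||_L² = 7*sqrt(3)/3.
∫_0^2/3 (u')² dx = 3675*π^2/4, so ||u'||_L² = 35*sqrt(3)*π/2.
Ratio ||u||_L² / ||u'||_L² = 2/(15*π).
Sharp Poincaré constant on H^1_0(0, 2/3) is C_P = L/π = 2/(3*π), achieved by sin(3*π/2·x).
This is the k = 5 harmonic; the ratio L/(kπ) is strictly less than C_P = L/π, consistent with the sharp inequality ||u||_L² ≤ C_P ||u'||_L².


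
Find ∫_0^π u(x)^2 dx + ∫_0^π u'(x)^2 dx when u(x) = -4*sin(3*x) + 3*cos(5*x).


||u||_{H^1(0,π)}^2 = 197*π

u'(x) = -15*sin(5*x) - 12*cos(3*x).
Expand u² and (u')² and integrate term by term on (0, π), using: for integers n ≥ 1, ∫_0^π sin²(nx) dx = ∫_0^π cos²(nx) dx = π/2; for n ≠ n', ∫_0^π sin(nx)sin(n'x) dx = ∫_0^π cos(nx)cos(n'x) dx = 0; and by product-to-sum, ∫_0^π sin(nx)cos(n'x) dx = ½∫_0^π [sin((n+n')x) + sin((n−n')x)] dx, which is 0 when n+n' is even and 2n/(n²−n'²) when n+n' is odd (it need not vanish on (0, π)).
  u² squared terms: (-4)²·∫sin(3x)² dx = 16·π/2 = 8*π;  (3)²·∫cos(5x)² dx = 9·π/2 = 9*π/2.
  u² cross terms: 2·(-4)·(3)·∫sin(3x)·cos(5x) dx = -24·(0) = 0.
  So ∫_0^π u² dx = 8*π + 9*π/2 + 0 = 25*π/2.
  (u')² squared terms: (-15)²·∫sin(5x)² dx = 225·π/2 = 225*π/2;  (-12)²·∫cos(3x)² dx = 144·π/2 = 72*π.
  (u')² cross terms: 2·(-15)·(-12)·∫sin(5x)·cos(3x) dx = 360·(0) = 0.
  So ∫_0^π (u')² dx = 225*π/2 + 72*π + 0 = 369*π/2.
||u||_{H^1}^2 = (25*π/2) + (369*π/2) = 197*π.
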